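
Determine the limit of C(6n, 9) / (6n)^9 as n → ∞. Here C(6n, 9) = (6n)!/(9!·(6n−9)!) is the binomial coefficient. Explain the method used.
lim = 1/9! = 1/362880

With N = 6n → ∞: C(N, 9) / N^9 = [N(N−1)…(N−8)] / (9! · N^9) = (1/9!) · 1 · (1 − 1/(6n)) · … · (1 − 8/(6n)). Each factor → 1 as N → ∞, so the limit is 1/9! = 1/362880.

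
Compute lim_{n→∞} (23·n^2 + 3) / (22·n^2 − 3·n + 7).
lim = 23/22

For large n the leading n^2 terms dominate both numerator and denominator. Dividing top and bottom by n^2, every other term tends to 0, leaving 23/22.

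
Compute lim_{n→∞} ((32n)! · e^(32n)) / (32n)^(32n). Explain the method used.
lim = ∞

Stirling: (32n)! ~ sqrt(2π·32n) · (32n/e)^(32n). Hence
  (32n)! · e^(32n) / (32n)^(32n) ~ sqrt(2π·32n) = sqrt(2π·32) · sqrt(n) → ∞.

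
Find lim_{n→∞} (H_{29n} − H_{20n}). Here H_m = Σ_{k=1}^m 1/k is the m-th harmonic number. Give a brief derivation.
lim = ln(29/20)

Euler-Maclaurin gives H_m = ln m + γ + 1/(2m) + O(1/m^2). The γ and O(1/m) terms cancel in the difference:
  H_{29n} − H_{20n} = ln(29n) − ln(20n) + O(1/n) = ln(29/20) + O(1/n).
Hence the limit is ln(29/20).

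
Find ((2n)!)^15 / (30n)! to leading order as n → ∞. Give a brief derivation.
((2n)!)^15/(30n)! ~ ((2π·2n)^(14/2) / sqrt(15)) · 15^(−15·2n)  →  0

Write N = 2n. Stirling: N! ~ sqrt(2π N)(N/e)^N and (15N)! ~ sqrt(2π·15N)·(15N/e)^(15N).
  (N!)^15/(15N)! ~ (2π N)^(15/2) (N/e)^(15N) / [sqrt(2π·15N) (15N/e)^(15N)]
     = (2π N)^(15/2) / sqrt(2π·15N) · (N/(15N))^(15N)
     = (2π N)^((15−1)/2) / sqrt(15) · 15^(−15N).
Since 15^15 > 1, the factor 15^(−15N) decays exponentially, so the ratio → 0. Substituting N = 2n gives the stated form.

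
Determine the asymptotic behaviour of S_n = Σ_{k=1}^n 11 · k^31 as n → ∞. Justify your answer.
S_n ~ 11 · n^32 / 32

By integral comparison (Euler-Maclaurin), Σ_{k=1}^n 11 · k^31 = 11 · ∫_0^n x^31 dx + O(n^31) = 11 · n^32/32 + O(n^31). (Equivalently, Faulhaber's formula gives the same leading term.)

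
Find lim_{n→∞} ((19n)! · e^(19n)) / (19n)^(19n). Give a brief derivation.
lim = ∞

Stirling: (19n)! ~ sqrt(2π·19n) · (19n/e)^(19n). Hence
  (19n)! · e^(19n) / (19n)^(19n) ~ sqrt(2π·19n) = sqrt(2π·19) · sqrt(n) → ∞.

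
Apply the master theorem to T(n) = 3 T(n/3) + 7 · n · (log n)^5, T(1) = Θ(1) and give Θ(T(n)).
T(n) = Θ(n · (log n)^6)

Here log_3 3 = 1 and f(n) = 7 · n · (log n)^5 = Θ(n^(log_3 3) · (log n)^5). This is the extended Case 2 of the master theorem (f matches the critical exponent up to log factors), giving T(n) = Θ(n^(log_3 3) · (log n)^(5+1)) = Θ(n · (log n)^6).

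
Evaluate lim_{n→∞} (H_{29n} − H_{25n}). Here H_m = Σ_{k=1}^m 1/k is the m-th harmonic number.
lim = ln(29/25)

Euler-Maclaurin gives H_m = ln m + γ + 1/(2m) + O(1/m^2). The γ and O(1/m) terms cancel in the difference:
  H_{29n} − H_{25n} = ln(29n) − ln(25n) + O(1/n) = ln(29/25) + O(1/n).
Hence the limit is ln(29/25).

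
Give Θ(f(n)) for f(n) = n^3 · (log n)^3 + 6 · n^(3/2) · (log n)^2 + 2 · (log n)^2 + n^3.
f(n) ∈ Θ(n^3 · (log n)^3)

Compare the terms by growth order. For large n, n^a · (log n)^b dominates n^a' · (log n)^b' iff a > a', or (a = a' and b > b'). Ranking the 4 terms shows the dominant one is n^3 · (log n)^3. Hence f(n) ∈ Θ(n^3 · (log n)^3).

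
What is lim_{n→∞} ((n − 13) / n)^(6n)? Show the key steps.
lim = e^(−78)

Rewrite as (1 − 13/n)^(6n). By the standard limit (1 + x/n)^n → e^x, we have (1 − 13/n)^n → e^(−13), and raising to the 6th power gives e^(−78).
More precisely, ln[(1 − 13/n)^(6n)] = 6n · ln(1 − 13/n) = 6n · (-13/n + O(1/n^2)) = -78 + O(1/n) → -78.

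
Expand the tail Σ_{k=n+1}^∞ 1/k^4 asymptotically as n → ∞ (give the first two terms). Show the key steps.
Σ_{k>n} 1/k^4 = 1/(3 · n^3) − 1/(2 · n^4) + O(1/n^5)

Compare to the integral: ∫_{n}^∞ x^(−4) dx = [−x^(−3)/3]_{n}^∞ = 1/((4−1)·n^3). The Euler-Maclaurin correction adds −f(n)/2 = −1/(2·n^4). Euler-Maclaurin then gives
  Σ_{k>n} 1/k^4 = ∫_{n}^∞ dx/x^4 − 1/(2·n^4) + O(1/n^5).
(Equivalently this is ζ(4) − Σ_{k≤n} 1/k^4.)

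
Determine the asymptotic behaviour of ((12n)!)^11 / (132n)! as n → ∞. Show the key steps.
((12n)!)^11/(132n)! ~ ((2π·12n)^(10/2) / sqrt(11)) · 11^(−11·12n)  →  0

Write N = 12n. Stirling: N! ~ sqrt(2π N)(N/e)^N and (11N)! ~ sqrt(2π·11N)·(11N/e)^(11N).
  (N!)^11/(11N)! ~ (2π N)^(11/2) (N/e)^(11N) / [sqrt(2π·11N) (11N/e)^(11N)]
     = (2π N)^(11/2) / sqrt(2π·11N) · (N/(11N))^(11N)
     = (2π N)^((11−1)/2) / sqrt(11) · 11^(−11N).
Since 11^11 > 1, the factor 11^(−11N) decays exponentially, so the ratio → 0. Substituting N = 12n gives the stated form.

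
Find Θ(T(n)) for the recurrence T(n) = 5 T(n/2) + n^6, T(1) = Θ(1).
T(n) = Θ(n^6)

log_2 5 ≈ 2.322. f(n) = n^6 dominates n^(log_2 5) since 6 > 2.322, and the regularity condition a·f(n/b) = 5·(n/2)^6 = (5/64)·n^6 ≤ c·f(n) holds with c = 5/64 ≈ 0.0781 < 1. So this is Case 3: T(n) = Θ(f(n)) = Θ(n^6).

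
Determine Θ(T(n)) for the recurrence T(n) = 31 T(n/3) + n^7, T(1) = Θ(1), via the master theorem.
T(n) = Θ(n^7)

log_3 31 ≈ 3.126. f(n) = n^7 dominates n^(log_3 31) since 7 > 3.126, and the regularity condition a·f(n/b) = 31·(n/3)^7 = (31/2187)·n^7 ≤ c·f(n) holds with c = 31/2187 ≈ 0.0142 < 1. So this is Case 3: T(n) = Θ(f(n)) = Θ(n^7).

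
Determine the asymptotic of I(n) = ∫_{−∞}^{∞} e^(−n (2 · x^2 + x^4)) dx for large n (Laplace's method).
I(n) ~ sqrt(π/(2n))

φ(x) = 2 · x^2 + x^4 has its unique global minimum at x* = 0 (since φ'(x) = 4x + 4x^3 = 0 only at x = 0 for real x with both coefficients positive, and φ → ∞ as |x| → ∞). At x* = 0, φ(0) = 0 and φ''(0) = 4. Laplace's method then gives
  I(n) ~ sqrt(2π / (n · φ''(0))) · e^(−n φ(0)) = sqrt(2π / (4n)) = sqrt(π/(2n)).
The x^4 term contributes only at subleading order (an O(1/n) relative correction).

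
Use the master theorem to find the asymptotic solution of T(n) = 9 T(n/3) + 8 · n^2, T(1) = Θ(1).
T(n) = Θ(n^2 log n)

log_3 9 = 2, and f(n) = 8 · n^2 = Θ(n^(log_3 9)). This is Case 2 of the master theorem: T(n) = Θ(f(n) · log n) = Θ(n^2 log n).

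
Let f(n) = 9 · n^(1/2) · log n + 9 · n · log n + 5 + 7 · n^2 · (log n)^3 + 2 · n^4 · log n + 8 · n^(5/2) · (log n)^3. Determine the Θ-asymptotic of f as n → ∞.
f(n) ∈ Θ(n^4 · log n)

Compare the terms by growth order. For large n, n^a · (log n)^b dominates n^a' · (log n)^b' iff a > a', or (a = a' and b > b'). Ranking the 6 terms shows the dominant one is 2 · n^4 · log n. Hence f(n) ∈ Θ(n^4 · log n).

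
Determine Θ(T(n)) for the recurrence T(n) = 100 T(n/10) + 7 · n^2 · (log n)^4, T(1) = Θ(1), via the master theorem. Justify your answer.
T(n) = Θ(n^2 · (log n)^5)

Here log_10 100 = 2 and f(n) = 7 · n^2 · (log n)^4 = Θ(n^(log_10 100) · (log n)^4). This is the extended Case 2 of the master theorem (f matches the critical exponent up to log factors), giving T(n) = Θ(n^(log_10 100) · (log n)^(4+1)) = Θ(n^2 · (log n)^5).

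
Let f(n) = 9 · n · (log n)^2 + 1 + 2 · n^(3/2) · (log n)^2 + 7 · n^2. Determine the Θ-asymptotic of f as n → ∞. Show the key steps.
f(n) ∈ Θ(n^2)

Compare the terms by growth order. For large n, n^a · (log n)^b dominates n^a' · (log n)^b' iff a > a', or (a = a' and b > b'). Ranking the 4 terms shows the dominant one is 7 · n^2. Hence f(n) ∈ Θ(n^2).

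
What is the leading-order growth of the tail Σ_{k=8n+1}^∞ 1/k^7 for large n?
Σ_{k>8n} 1/k^7 ~ 1/(6 · (8n)^6)

Compare to the integral: ∫_{8n}^∞ x^(−7) dx = [−x^(−6)/6]_{8n}^∞ = 1/((7−1)·(8n)^6). Euler-Maclaurin then gives
  Σ_{k>8n} 1/k^7 = ∫_{8n}^∞ dx/x^7 − 1/(2·(8n)^7) + O(1/(8n)^8).
(Equivalently this is ζ(7) − Σ_{k≤8n} 1/k^7.)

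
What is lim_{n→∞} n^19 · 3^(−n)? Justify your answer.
lim = 0

Exponentials with base > 1 dominate every fixed polynomial: for any fixed c, n^c / 3^n → 0 as n → ∞ (e.g. by the ratio test, or by writing 3^n = e^(n ln 3) and noting e^(n ln 3) / n^c → ∞). Hence n^19 · 3^(−n) = n^19 / 3^n → 0.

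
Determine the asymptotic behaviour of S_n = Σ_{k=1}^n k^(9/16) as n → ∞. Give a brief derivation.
S_n ~ (16/25) · n^(25/16)

Integral comparison: Σ_{k=1}^n k^(9/16) = ∫_0^n x^(9/16) dx + O(n^(9/16)). The integral is n^(1 + 9/16) / (1 + 9/16) = n^((9+16)/16) / ((9+16)/16) = (16/25) · n^(25/16).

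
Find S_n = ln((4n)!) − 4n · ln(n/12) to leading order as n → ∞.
S_n ~ 4n · (ln 48 − 1) + O(ln n)

Stirling: ln((4n)!) = 4n ln(4n) − 4n + O(ln n).
  S_n = 4n ln(4n) − 4n − 4n ln(n/12) + O(ln n)
      = 4n ln(4n) − 4n ln n + 4n ln 12 − 4n + O(ln n)
      = 4n ln 4 + 4n ln 12 − 4n + O(ln n)
      = 4n (ln 48 − 1) + O(ln n).
Numerically ln(48) − 1 ≈ 2.8712.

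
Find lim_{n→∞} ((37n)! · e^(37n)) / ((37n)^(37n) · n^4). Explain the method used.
lim = 0

Stirling: (37n)! ~ sqrt(2π·37n) · (37n/e)^(37n). Hence
  (37n)! · e^(37n) / (37n)^(37n) ~ sqrt(2π·37n).
Dividing by n^4: sqrt(2π·37n) / n^4 = sqrt(2π·37) · n^((1−8)/2), so the expression behaves like sqrt(2π·37) · n^((1−8)/2) → 0.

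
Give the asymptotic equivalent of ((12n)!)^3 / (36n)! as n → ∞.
((12n)!)^3/(36n)! ~ ((2π·12n)^(2/2) / sqrt(3)) · 3^(−3·12n)  →  0

Write N = 12n. Stirling: N! ~ sqrt(2π N)(N/e)^N and (3N)! ~ sqrt(2π·3N)·(3N/e)^(3N).
  (N!)^3/(3N)! ~ (2π N)^(3/2) (N/e)^(3N) / [sqrt(2π·3N) (3N/e)^(3N)]
     = (2π N)^(3/2) / sqrt(2π·3N) · (N/(3N))^(3N)
     = (2π N)^((3−1)/2) / sqrt(3) · 3^(−3N).
Since 3^3 > 1, the factor 3^(−3N) decays exponentially, so the ratio → 0. Substituting N = 12n gives the stated form.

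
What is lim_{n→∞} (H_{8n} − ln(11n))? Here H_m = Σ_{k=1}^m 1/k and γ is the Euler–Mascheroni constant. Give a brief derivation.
lim = ln(8/11) + γ

By Euler-Maclaurin, H_m = ln m + γ + O(1/m). So
  H_{8n} − ln(11n) = ln(8n) + γ − ln(11n) + O(1/n)
                       = ln(8/11) + γ + O(1/n).
Hence the limit is ln(8/11) + γ.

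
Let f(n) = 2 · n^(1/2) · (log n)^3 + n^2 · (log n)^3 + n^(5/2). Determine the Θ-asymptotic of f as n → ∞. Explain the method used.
f(n) ∈ Θ(n^(5/2))

Compare the terms by growth order. For large n, n^a · (log n)^b dominates n^a' · (log n)^b' iff a > a', or (a = a' and b > b'). Ranking the 3 terms shows the dominant one is n^(5/2). Hence f(n) ∈ Θ(n^(5/2)).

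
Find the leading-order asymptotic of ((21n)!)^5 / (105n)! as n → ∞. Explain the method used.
((21n)!)^5/(105n)! ~ ((2π·21n)^(4/2) / sqrt(5)) · 5^(−5·21n)  →  0

Write N = 21n. Stirling: N! ~ sqrt(2π N)(N/e)^N and (5N)! ~ sqrt(2π·5N)·(5N/e)^(5N).
  (N!)^5/(5N)! ~ (2π N)^(5/2) (N/e)^(5N) / [sqrt(2π·5N) (5N/e)^(5N)]
     = (2π N)^(5/2) / sqrt(2π·5N) · (N/(5N))^(5N)
     = (2π N)^((5−1)/2) / sqrt(5) · 5^(−5N).
Since 5^5 > 1, the factor 5^(−5N) decays exponentially, so the ratio → 0. Substituting N = 21n gives the stated form.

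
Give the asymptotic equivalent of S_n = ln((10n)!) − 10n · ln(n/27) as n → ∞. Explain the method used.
S_n ~ 10n · (ln 270 − 1) + O(ln n)

Stirling: ln((10n)!) = 10n ln(10n) − 10n + O(ln n).
  S_n = 10n ln(10n) − 10n − 10n ln(n/27) + O(ln n)
      = 10n ln(10n) − 10n ln n + 10n ln 27 − 10n + O(ln n)
      = 10n ln 10 + 10n ln 27 − 10n + O(ln n)
      = 10n (ln 270 − 1) + O(ln n).
Numerically ln(270) − 1 ≈ 4.5984.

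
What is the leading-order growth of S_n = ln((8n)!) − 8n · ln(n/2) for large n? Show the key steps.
S_n ~ 8n · (ln 16 − 1) + O(ln n)

Stirling: ln((8n)!) = 8n ln(8n) − 8n + O(ln n).
  S_n = 8n ln(8n) − 8n − 8n ln(n/2) + O(ln n)
      = 8n ln(8n) − 8n ln n + 8n ln 2 − 8n + O(ln n)
      = 8n ln 8 + 8n ln 2 − 8n + O(ln n)
      = 8n (ln 16 − 1) + O(ln n).
Numerically ln(16) − 1 ≈ 1.7726.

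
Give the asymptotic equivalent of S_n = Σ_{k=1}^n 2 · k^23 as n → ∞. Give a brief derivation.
S_n ~ n^24 / 12

By integral comparison (Euler-Maclaurin), Σ_{k=1}^n 2 · k^23 = 2 · ∫_0^n x^23 dx + O(n^23) = 2 · n^24/24 = n^24 / 12 + O(n^23). (Equivalently, Faulhaber's formula gives the same leading term.)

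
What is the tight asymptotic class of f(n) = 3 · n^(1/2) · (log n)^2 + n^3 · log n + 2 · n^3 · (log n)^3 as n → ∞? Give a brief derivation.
f(n) ∈ Θ(n^3 · (log n)^3)

Compare the terms by growth order. For large n, n^a · (log n)^b dominates n^a' · (log n)^b' iff a > a', or (a = a' and b > b'). Ranking the 3 terms shows the dominant one is 2 · n^3 · (log n)^3. Hence f(n) ∈ Θ(n^3 · (log n)^3).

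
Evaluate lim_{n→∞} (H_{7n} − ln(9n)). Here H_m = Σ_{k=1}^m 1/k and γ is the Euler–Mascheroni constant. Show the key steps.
lim = ln(7/9) + γ

By Euler-Maclaurin, H_m = ln m + γ + O(1/m). So
  H_{7n} − ln(9n) = ln(7n) + γ − ln(9n) + O(1/n)
                       = ln(7/9) + γ + O(1/n).
Hence the limit is ln(7/9) + γ.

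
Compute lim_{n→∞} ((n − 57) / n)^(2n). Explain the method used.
lim = e^(−114)

Rewrite as (1 − 57/n)^(2n). By the standard limit (1 + x/n)^n → e^x, we have (1 − 57/n)^n → e^(−57), and raising to the 2nd power gives e^(−114).
More precisely, ln[(1 − 57/n)^(2n)] = 2n · ln(1 − 57/n) = 2n · (-57/n + O(1/n^2)) = -114 + O(1/n) → -114.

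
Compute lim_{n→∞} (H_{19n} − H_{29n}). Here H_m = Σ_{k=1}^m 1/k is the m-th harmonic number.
lim = ln(19/29)

Euler-Maclaurin gives H_m = ln m + γ + 1/(2m) + O(1/m^2). The γ and O(1/m) terms cancel in the difference:
  H_{19n} − H_{29n} = ln(19n) − ln(29n) + O(1/n) = ln(19/29) + O(1/n).
Hence the limit is ln(19/29).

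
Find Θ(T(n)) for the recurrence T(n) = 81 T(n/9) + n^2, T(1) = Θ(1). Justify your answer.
T(n) = Θ(n^2 log n)

log_9 81 = 2, and f(n) = n^2 = Θ(n^(log_9 81)). This is Case 2 of the master theorem: T(n) = Θ(f(n) · log n) = Θ(n^2 log n).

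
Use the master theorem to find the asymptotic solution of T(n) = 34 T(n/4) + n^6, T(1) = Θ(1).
T(n) = Θ(n^6)

log_4 34 ≈ 2.544. f(n) = n^6 dominates n^(log_4 34) since 6 > 2.544, and the regularity condition a·f(n/b) = 34·(n/4)^6 = (34/4096)·n^6 ≤ c·f(n) holds with c = 34/4096 ≈ 0.0083 < 1. So this is Case 3: T(n) = Θ(f(n)) = Θ(n^6).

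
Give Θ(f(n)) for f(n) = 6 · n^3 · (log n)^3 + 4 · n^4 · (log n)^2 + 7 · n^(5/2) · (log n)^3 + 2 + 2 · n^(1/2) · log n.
f(n) ∈ Θ(n^4 · (log n)^2)

Compare the terms by growth order. For large n, n^a · (log n)^b dominates n^a' · (log n)^b' iff a > a', or (a = a' and b > b'). Ranking the 5 terms shows the dominant one is 4 · n^4 · (log n)^2. Hence f(n) ∈ Θ(n^4 · (log n)^2).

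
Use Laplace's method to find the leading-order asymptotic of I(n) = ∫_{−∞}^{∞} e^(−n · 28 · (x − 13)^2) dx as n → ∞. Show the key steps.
I(n) = sqrt(π/(28n))

Here φ(x) = 28 · (x − 13)^2 has its unique minimum at x* = 13 with φ(x*) = 0 and φ''(x*) = 56. Laplace's method gives
  I(n) ~ e^(−n φ(x*)) · sqrt(2π / (n · φ''(x*))) = sqrt(2π / (56n)) = sqrt(π/(28n)).
This is exact: substituting u = (x − 13)·sqrt(28n) gives I(n) = (1/sqrt(28n)) ∫_{−∞}^{∞} e^(−u^2) du = sqrt(π/(28n)).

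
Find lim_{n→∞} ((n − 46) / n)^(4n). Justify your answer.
lim = e^(−184)

Rewrite as (1 − 46/n)^(4n). By the standard limit (1 + x/n)^n → e^x, we have (1 − 46/n)^n → e^(−46), and raising to the 4th power gives e^(−184).
More precisely, ln[(1 − 46/n)^(4n)] = 4n · ln(1 − 46/n) = 4n · (-46/n + O(1/n^2)) = -184 + O(1/n) → -184.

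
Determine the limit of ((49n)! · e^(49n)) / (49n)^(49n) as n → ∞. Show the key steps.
lim = ∞

Stirling: (49n)! ~ sqrt(2π·49n) · (49n/e)^(49n). Hence
  (49n)! · e^(49n) / (49n)^(49n) ~ sqrt(2π·49n) = sqrt(2π·49) · sqrt(n) → ∞.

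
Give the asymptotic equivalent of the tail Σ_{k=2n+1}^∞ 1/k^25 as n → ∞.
Σ_{k>2n} 1/k^25 ~ 1/(24 · (2n)^24)

Compare to the integral: ∫_{2n}^∞ x^(−25) dx = [−x^(−24)/24]_{2n}^∞ = 1/((25−1)·(2n)^24). Euler-Maclaurin then gives
  Σ_{k>2n} 1/k^25 = ∫_{2n}^∞ dx/x^25 − 1/(2·(2n)^25) + O(1/(2n)^26).
(Equivalently this is ζ(25) − Σ_{k≤2n} 1/k^25.)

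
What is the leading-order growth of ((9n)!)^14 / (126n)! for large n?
((9n)!)^14/(126n)! ~ ((2π·9n)^(13/2) / sqrt(14)) · 14^(−14·9n)  →  0

Write N = 9n. Stirling: N! ~ sqrt(2π N)(N/e)^N and (14N)! ~ sqrt(2π·14N)·(14N/e)^(14N).
  (N!)^14/(14N)! ~ (2π N)^(14/2) (N/e)^(14N) / [sqrt(2π·14N) (14N/e)^(14N)]
     = (2π N)^(14/2) / sqrt(2π·14N) · (N/(14N))^(14N)
     = (2π N)^((14−1)/2) / sqrt(14) · 14^(−14N).
Since 14^14 > 1, the factor 14^(−14N) decays exponentially, so the ratio → 0. Substituting N = 9n gives the stated form.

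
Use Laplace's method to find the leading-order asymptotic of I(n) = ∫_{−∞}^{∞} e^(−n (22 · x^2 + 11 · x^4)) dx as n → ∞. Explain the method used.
I(n) ~ sqrt(π/(22n))

φ(x) = 22 · x^2 + 11 · x^4 has its unique global minimum at x* = 0 (since φ'(x) = 44x + 44x^3 = 0 only at x = 0 for real x with both coefficients positive, and φ → ∞ as |x| → ∞). At x* = 0, φ(0) = 0 and φ''(0) = 44. Laplace's method then gives
  I(n) ~ sqrt(2π / (n · φ''(0))) · e^(−n φ(0)) = sqrt(2π / (44n)) = sqrt(π/(22n)).
The 11 · x^4 term contributes only at subleading order (an O(1/n) relative correction).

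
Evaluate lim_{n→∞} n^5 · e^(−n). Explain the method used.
lim = 0

Exponentials with base > 1 dominate every fixed polynomial: for any fixed c, n^c / e^n → 0 as n → ∞ (e.g. by the ratio test, or since e^n grows faster than any power of n). Hence n^5 · e^(−n) = n^5 / e^n → 0.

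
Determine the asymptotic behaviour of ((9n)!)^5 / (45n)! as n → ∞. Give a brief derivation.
((9n)!)^5/(45n)! ~ ((2π·9n)^(4/2) / sqrt(5)) · 5^(−5·9n)  →  0

Write N = 9n. Stirling: N! ~ sqrt(2π N)(N/e)^N and (5N)! ~ sqrt(2π·5N)·(5N/e)^(5N).
  (N!)^5/(5N)! ~ (2π N)^(5/2) (N/e)^(5N) / [sqrt(2π·5N) (5N/e)^(5N)]
     = (2π N)^(5/2) / sqrt(2π·5N) · (N/(5N))^(5N)
     = (2π N)^((5−1)/2) / sqrt(5) · 5^(−5N).
Since 5^5 > 1, the factor 5^(−5N) decays exponentially, so the ratio → 0. Substituting N = 9n gives the stated form.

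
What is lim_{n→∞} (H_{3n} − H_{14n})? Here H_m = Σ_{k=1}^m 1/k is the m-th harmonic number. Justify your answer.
lim = ln(3/14)

Euler-Maclaurin gives H_m = ln m + γ + 1/(2m) + O(1/m^2). The γ and O(1/m) terms cancel in the difference:
  H_{3n} − H_{14n} = ln(3n) − ln(14n) + O(1/n) = ln(3/14) + O(1/n).
Hence the limit is ln(3/14).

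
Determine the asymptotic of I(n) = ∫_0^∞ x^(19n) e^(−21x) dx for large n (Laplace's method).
I(n) ~ (sqrt(2π·19n) / 21) · (19n/(21e))^(19n)

Write the integrand as exp(19n ln x − 21x) and set f(x) = 19n ln x − 21x. Then f'(x) = 19n/x − 21 = 0 at x* = 19n/21, and f''(x*) = −19n/x*^2 = −21^2/(19n). Laplace's method (interior maximum) gives
  I(n) ~ e^(f(x*)) · sqrt(2π / |f''(x*)|)
        = exp(19n ln(19n/21) − 19n) · sqrt(2π · 19n / 21^2)
        = (19n/21)^(19n) e^(−19n) · sqrt(2π·19n) / 21
        = (sqrt(2π·19n) / 21) · (19n/(21e))^(19n).
This matches Γ(19n+1)/21^(19n+1) with Stirling applied to Γ.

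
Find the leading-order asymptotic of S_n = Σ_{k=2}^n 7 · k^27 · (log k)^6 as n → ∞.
S_n ~ n^28 · (log n)^6 / 4

By integral comparison, S_n = ∫_1^n 7 · x^27 · (log x)^6 dx + O(n^27 · (log n)^6). For the integral, the leading term of ∫_1^n x^27 (log x)^6 dx is n^28/28 · (log n)^6 (by repeated integration by parts; each step lowers the log-exponent and produces a relatively O(1/log n) correction). Hence S_n ~ n^28 · (log n)^6 / 4.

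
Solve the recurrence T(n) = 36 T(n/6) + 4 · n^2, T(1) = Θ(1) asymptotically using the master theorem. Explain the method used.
T(n) = Θ(n^2 log n)

log_6 36 = 2, and f(n) = 4 · n^2 = Θ(n^(log_6 36)). This is Case 2 of the master theorem: T(n) = Θ(f(n) · log n) = Θ(n^2 log n).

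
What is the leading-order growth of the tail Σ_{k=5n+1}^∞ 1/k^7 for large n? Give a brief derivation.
Σ_{k>5n} 1/k^7 ~ 1/(6 · (5n)^6)

Compare to the integral: ∫_{5n}^∞ x^(−7) dx = [−x^(−6)/6]_{5n}^∞ = 1/((7−1)·(5n)^6). Euler-Maclaurin then gives
  Σ_{k>5n} 1/k^7 = ∫_{5n}^∞ dx/x^7 − 1/(2·(5n)^7) + O(1/(5n)^8).
(Equivalently this is ζ(7) − Σ_{k≤5n} 1/k^7.)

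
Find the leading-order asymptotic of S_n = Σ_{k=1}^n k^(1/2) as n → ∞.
S_n ~ (2/3) · n^(3/2)

Integral comparison: Σ_{k=1}^n k^(1/2) = ∫_0^n x^(1/2) dx + O(n^(1/2)). The integral is n^(1 + 1/2) / (1 + 1/2) = n^((1+2)/2) / ((1+2)/2) = (2/3) · n^(3/2).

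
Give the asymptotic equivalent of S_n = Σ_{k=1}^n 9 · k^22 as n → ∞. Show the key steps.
S_n ~ 9 · n^23 / 23

By integral comparison (Euler-Maclaurin), Σ_{k=1}^n 9 · k^22 = 9 · ∫_0^n x^22 dx + O(n^22) = 9 · n^23/23 + O(n^22). (Equivalently, Faulhaber's formula gives the same leading term.)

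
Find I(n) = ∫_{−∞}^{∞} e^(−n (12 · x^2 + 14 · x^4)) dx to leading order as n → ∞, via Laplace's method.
I(n) ~ sqrt(π/(12n))

φ(x) = 12 · x^2 + 14 · x^4 has its unique global minimum at x* = 0 (since φ'(x) = 24x + 56x^3 = 0 only at x = 0 for real x with both coefficients positive, and φ → ∞ as |x| → ∞). At x* = 0, φ(0) = 0 and φ''(0) = 24. Laplace's method then gives
  I(n) ~ sqrt(2π / (n · φ''(0))) · e^(−n φ(0)) = sqrt(2π / (24n)) = sqrt(π/(12n)).
The 14 · x^4 term contributes only at subleading order (an O(1/n) relative correction).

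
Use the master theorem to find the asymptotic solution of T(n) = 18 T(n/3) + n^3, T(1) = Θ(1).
T(n) = Θ(n^3)

log_3 18 ≈ 2.631. f(n) = n^3 dominates n^(log_3 18) since 3 > 2.631, and the regularity condition a·f(n/b) = 18·(n/3)^3 = (18/27)·n^3 ≤ c·f(n) holds with c = 18/27 ≈ 0.667 < 1. So this is Case 3: T(n) = Θ(f(n)) = Θ(n^3).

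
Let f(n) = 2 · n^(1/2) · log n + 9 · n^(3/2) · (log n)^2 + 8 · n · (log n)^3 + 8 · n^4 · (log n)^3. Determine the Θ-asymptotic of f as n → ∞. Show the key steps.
f(n) ∈ Θ(n^4 · (log n)^3)

Compare the terms by growth order. For large n, n^a · (log n)^b dominates n^a' · (log n)^b' iff a > a', or (a = a' and b > b'). Ranking the 4 terms shows the dominant one is 8 · n^4 · (log n)^3. Hence f(n) ∈ Θ(n^4 · (log n)^3).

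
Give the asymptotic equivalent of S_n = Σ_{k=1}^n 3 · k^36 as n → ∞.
S_n ~ 3 · n^37 / 37

By integral comparison (Euler-Maclaurin), Σ_{k=1}^n 3 · k^36 = 3 · ∫_0^n x^36 dx + O(n^36) = 3 · n^37/37 + O(n^36). (Equivalently, Faulhaber's formula gives the same leading term.)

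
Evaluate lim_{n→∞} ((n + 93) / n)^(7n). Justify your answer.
lim = e^651

Rewrite as (1 + 93/n)^(7n). By the standard limit (1 + x/n)^n → e^x, we have (1 + 93/n)^n → e^93, and raising to the 7th power gives e^651.
More precisely, ln[(1 + 93/n)^(7n)] = 7n · ln(1 + 93/n) = 7n · (93/n + O(1/n^2)) = 651 + O(1/n) → 651.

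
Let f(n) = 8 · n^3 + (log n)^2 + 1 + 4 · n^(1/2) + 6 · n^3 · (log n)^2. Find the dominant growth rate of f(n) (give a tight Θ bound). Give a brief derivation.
f(n) ∈ Θ(n^3 · (log n)^2)

Compare the terms by growth order. For large n, n^a · (log n)^b dominates n^a' · (log n)^b' iff a > a', or (a = a' and b > b'). Ranking the 5 terms shows the dominant one is 6 · n^3 · (log n)^2. Hence f(n) ∈ Θ(n^3 · (log n)^2).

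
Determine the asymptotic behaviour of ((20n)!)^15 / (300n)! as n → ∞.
((20n)!)^15/(300n)! ~ ((2π·20n)^(14/2) / sqrt(15)) · 15^(−15·20n)  →  0

Write N = 20n. Stirling: N! ~ sqrt(2π N)(N/e)^N and (15N)! ~ sqrt(2π·15N)·(15N/e)^(15N).
  (N!)^15/(15N)! ~ (2π N)^(15/2) (N/e)^(15N) / [sqrt(2π·15N) (15N/e)^(15N)]
     = (2π N)^(15/2) / sqrt(2π·15N) · (N/(15N))^(15N)
     = (2π N)^((15−1)/2) / sqrt(15) · 15^(−15N).
Since 15^15 > 1, the factor 15^(−15N) decays exponentially, so the ratio → 0. Substituting N = 20n gives the stated form.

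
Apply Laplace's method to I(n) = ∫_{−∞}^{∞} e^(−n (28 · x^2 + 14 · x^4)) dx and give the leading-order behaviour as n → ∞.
I(n) ~ sqrt(π/(28n))

φ(x) = 28 · x^2 + 14 · x^4 has its unique global minimum at x* = 0 (since φ'(x) = 56x + 56x^3 = 0 only at x = 0 for real x with both coefficients positive, and φ → ∞ as |x| → ∞). At x* = 0, φ(0) = 0 and φ''(0) = 56. Laplace's method then gives
  I(n) ~ sqrt(2π / (n · φ''(0))) · e^(−n φ(0)) = sqrt(2π / (56n)) = sqrt(π/(28n)).
The 14 · x^4 term contributes only at subleading order (an O(1/n) relative correction).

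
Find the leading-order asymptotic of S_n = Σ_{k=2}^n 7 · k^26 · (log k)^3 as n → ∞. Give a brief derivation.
S_n ~ 7 · n^27 · (log n)^3 / 27

By integral comparison, S_n = ∫_1^n 7 · x^26 · (log x)^3 dx + O(n^26 · (log n)^3). For the integral, the leading term of ∫_1^n x^26 (log x)^3 dx is n^27/27 · (log n)^3 (by repeated integration by parts; each step lowers the log-exponent and produces a relatively O(1/log n) correction). Hence S_n ~ 7 · n^27 · (log n)^3 / 27.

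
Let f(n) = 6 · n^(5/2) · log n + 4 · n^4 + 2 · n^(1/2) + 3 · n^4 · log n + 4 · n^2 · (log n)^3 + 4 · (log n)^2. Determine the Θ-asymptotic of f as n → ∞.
f(n) ∈ Θ(n^4 · log n)

Compare the terms by growth order. For large n, n^a · (log n)^b dominates n^a' · (log n)^b' iff a > a', or (a = a' and b > b'). Ranking the 6 terms shows the dominant one is 3 · n^4 · log n. Hence f(n) ∈ Θ(n^4 · log n).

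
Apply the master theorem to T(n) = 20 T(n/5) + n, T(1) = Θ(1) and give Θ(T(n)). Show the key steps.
T(n) = Θ(n^(log_5 20))

Master theorem: compare f(n) = n to n^(log_5 20) where log_5 20 ≈ 1.861. Since 1 < log_5 20, we have f(n) = O(n^(log_5 20 − ε)) for some ε > 0 — Case 1. Hence T(n) = Θ(n^(log_5 20)).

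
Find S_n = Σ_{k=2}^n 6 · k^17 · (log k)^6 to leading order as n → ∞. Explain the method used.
S_n ~ n^18 · (log n)^6 / 3

By integral comparison, S_n = ∫_1^n 6 · x^17 · (log x)^6 dx + O(n^17 · (log n)^6). For the integral, the leading term of ∫_1^n x^17 (log x)^6 dx is n^18/18 · (log n)^6 (by repeated integration by parts; each step lowers the log-exponent and produces a relatively O(1/log n) correction). Hence S_n ~ n^18 · (log n)^6 / 3.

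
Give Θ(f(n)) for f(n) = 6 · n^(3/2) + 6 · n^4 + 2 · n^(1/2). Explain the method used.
f(n) ∈ Θ(n^4)

Compare the terms by growth order. For large n, n^a · (log n)^b dominates n^a' · (log n)^b' iff a > a', or (a = a' and b > b'). Ranking the 3 terms shows the dominant one is 6 · n^4. Hence f(n) ∈ Θ(n^4).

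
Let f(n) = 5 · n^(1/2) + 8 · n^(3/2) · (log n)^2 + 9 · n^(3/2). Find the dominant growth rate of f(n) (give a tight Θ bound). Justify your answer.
f(n) ∈ Θ(n^(3/2) · (log n)^2)

Compare the terms by growth order. For large n, n^a · (log n)^b dominates n^a' · (log n)^b' iff a > a', or (a = a' and b > b'). Ranking the 3 terms shows the dominant one is 8 · n^(3/2) · (log n)^2. Hence f(n) ∈ Θ(n^(3/2) · (log n)^2).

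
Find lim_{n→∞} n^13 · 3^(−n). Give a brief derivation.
lim = 0

Exponentials with base > 1 dominate every fixed polynomial: for any fixed c, n^c / 3^n → 0 as n → ∞ (e.g. by the ratio test, or by writing 3^n = e^(n ln 3) and noting e^(n ln 3) / n^c → ∞). Hence n^13 · 3^(−n) = n^13 / 3^n → 0.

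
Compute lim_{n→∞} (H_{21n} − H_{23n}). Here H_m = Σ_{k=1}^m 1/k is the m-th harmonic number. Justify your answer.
lim = ln(21/23)

Euler-Maclaurin gives H_m = ln m + γ + 1/(2m) + O(1/m^2). The γ and O(1/m) terms cancel in the difference:
  H_{21n} − H_{23n} = ln(21n) − ln(23n) + O(1/n) = ln(21/23) + O(1/n).
Hence the limit is ln(21/23).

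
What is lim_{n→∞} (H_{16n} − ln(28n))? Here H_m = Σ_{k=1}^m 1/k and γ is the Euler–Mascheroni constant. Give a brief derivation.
lim = ln(4/7) + γ

By Euler-Maclaurin, H_m = ln m + γ + O(1/m). So
  H_{16n} − ln(28n) = ln(16n) + γ − ln(28n) + O(1/n)
                       = ln(16/28) + γ + O(1/n).
Hence the limit is ln(16/28) + γ (= ln(4/7)).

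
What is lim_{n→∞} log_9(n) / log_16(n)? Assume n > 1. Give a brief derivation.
lim = ln(16) / ln(9) = log_9(16)

Change of base: log_9(n) = ln n / ln 9 and log_16(n) = ln n / ln 16. The ratio is (ln n / ln 9) · (ln 16 / ln n) = ln 16 / ln 9, a constant independent of n. So the limit is ln 16 / ln 9 = log_9(16).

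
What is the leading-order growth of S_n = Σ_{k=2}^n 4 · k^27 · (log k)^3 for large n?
S_n ~ n^28 · (log n)^3 / 7

By integral comparison, S_n = ∫_1^n 4 · x^27 · (log x)^3 dx + O(n^27 · (log n)^3). For the integral, the leading term of ∫_1^n x^27 (log x)^3 dx is n^28/28 · (log n)^3 (by repeated integration by parts; each step lowers the log-exponent and produces a relatively O(1/log n) correction). Hence S_n ~ n^28 · (log n)^3 / 7.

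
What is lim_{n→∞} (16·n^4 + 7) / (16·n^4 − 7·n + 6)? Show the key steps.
lim = 16/16 = 1

For large n the leading n^4 terms dominate both numerator and denominator. Dividing top and bottom by n^4, every other term tends to 0, leaving 16/16 = 1.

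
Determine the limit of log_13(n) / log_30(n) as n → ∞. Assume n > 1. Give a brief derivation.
lim = ln(30) / ln(13) = log_13(30)

Change of base: log_13(n) = ln n / ln 13 and log_30(n) = ln n / ln 30. The ratio is (ln n / ln 13) · (ln 30 / ln n) = ln 30 / ln 13, a constant independent of n. So the limit is ln 30 / ln 13 = log_13(30).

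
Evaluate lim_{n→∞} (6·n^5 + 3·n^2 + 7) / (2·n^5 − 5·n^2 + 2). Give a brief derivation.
lim = 6/2 = 3

For large n the leading n^5 terms dominate both numerator and denominator. Dividing top and bottom by n^5, every other term tends to 0, leaving 6/2 = 3.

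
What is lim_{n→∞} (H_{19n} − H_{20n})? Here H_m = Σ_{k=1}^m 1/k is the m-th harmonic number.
lim = ln(19/20)

Euler-Maclaurin gives H_m = ln m + γ + 1/(2m) + O(1/m^2). The γ and O(1/m) terms cancel in the difference:
  H_{19n} − H_{20n} = ln(19n) − ln(20n) + O(1/n) = ln(19/20) + O(1/n).
Hence the limit is ln(19/20).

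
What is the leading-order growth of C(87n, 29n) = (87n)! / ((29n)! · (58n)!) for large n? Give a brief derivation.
C(87n, 29n) ~ (27/4)^(29n) · sqrt(3/(4π·29n))

Write N = 29n. Apply Stirling to each factorial:
  (3N)! ~ sqrt(2π·3N) · (3N/e)^(3N),
  N! ~ sqrt(2π N) · (N/e)^N,
  (2N)! ~ sqrt(2π·2N) · (2N/e)^(2N).
The exponential factors combine to (3N)^(3N) / (N^N · (2N)^(2N)) = 3^(3N)/2^(2N) = (3^3/2^2)^N = (27/4)^N.
The square-root prefactors combine to sqrt(2π·3N) / (sqrt(2π N)·sqrt(2π·2N)) = sqrt(3 / (2π·2·N)) = sqrt(3/(4π·29n)).
Substituting N = 29n: C(87n, 29n) ~ (27/4)^(29n) · sqrt(3/(4π·29n)).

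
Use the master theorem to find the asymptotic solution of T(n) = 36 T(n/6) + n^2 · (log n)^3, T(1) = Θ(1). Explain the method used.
T(n) = Θ(n^2 · (log n)^4)

Here log_6 36 = 2 and f(n) = n^2 · (log n)^3 = Θ(n^(log_6 36) · (log n)^3). This is the extended Case 2 of the master theorem (f matches the critical exponent up to log factors), giving T(n) = Θ(n^(log_6 36) · (log n)^(3+1)) = Θ(n^2 · (log n)^4).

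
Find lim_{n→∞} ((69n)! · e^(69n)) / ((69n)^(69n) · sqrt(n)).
lim = sqrt(2π·69)

Stirling: (69n)! ~ sqrt(2π·69n) · (69n/e)^(69n). Hence
  (69n)! · e^(69n) / (69n)^(69n) ~ sqrt(2π·69n).
Dividing by sqrt(n): sqrt(2π·69n) / sqrt(n) = sqrt(2π·69) · n^((1−1)/2), so the limit is sqrt(2π·69).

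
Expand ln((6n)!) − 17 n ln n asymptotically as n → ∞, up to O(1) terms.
ln((6n)!) − 17 n ln n = −11 n ln n + 6(ln 6 − 1) n + (1/2) ln(2π·6n) + O(1/n)

Stirling: ln((6n)!) = 6n ln(6n) − 6n + (1/2) ln(2π·6n) + O(1/n).
Expand 6n ln(6n) = 6n (ln n + ln 6) = 6n ln n + 6n ln 6.
Subtract 17n ln n: leading term is (6 − 17) n ln n = −11 n ln n. The next term is 6n ln 6 − 6n = 6(ln 6 − 1) n. Then the (1/2) ln(2π·6n) correction.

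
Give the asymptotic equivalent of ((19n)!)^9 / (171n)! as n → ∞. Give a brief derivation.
((19n)!)^9/(171n)! ~ ((2π·19n)^(8/2) / 3) · 9^(−9·19n)  →  0

Write N = 19n. Stirling: N! ~ sqrt(2π N)(N/e)^N and (9N)! ~ sqrt(2π·9N)·(9N/e)^(9N).
  (N!)^9/(9N)! ~ (2π N)^(9/2) (N/e)^(9N) / [sqrt(2π·9N) (9N/e)^(9N)]
     = (2π N)^(9/2) / sqrt(2π·9N) · (N/(9N))^(9N)
     = (2π N)^((9−1)/2) / 3 · 9^(−9N).
Since 9^9 > 1, the factor 9^(−9N) decays exponentially, so the ratio → 0. Substituting N = 19n gives the stated form.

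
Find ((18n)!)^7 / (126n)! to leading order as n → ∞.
((18n)!)^7/(126n)! ~ ((2π·18n)^(6/2) / sqrt(7)) · 7^(−7·18n)  →  0

Write N = 18n. Stirling: N! ~ sqrt(2π N)(N/e)^N and (7N)! ~ sqrt(2π·7N)·(7N/e)^(7N).
  (N!)^7/(7N)! ~ (2π N)^(7/2) (N/e)^(7N) / [sqrt(2π·7N) (7N/e)^(7N)]
     = (2π N)^(7/2) / sqrt(2π·7N) · (N/(7N))^(7N)
     = (2π N)^((7−1)/2) / sqrt(7) · 7^(−7N).
Since 7^7 > 1, the factor 7^(−7N) decays exponentially, so the ratio → 0. Substituting N = 18n gives the stated form.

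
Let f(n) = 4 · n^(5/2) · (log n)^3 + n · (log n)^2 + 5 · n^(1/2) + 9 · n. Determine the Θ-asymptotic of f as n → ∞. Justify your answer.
f(n) ∈ Θ(n^(5/2) · (log n)^3)

Compare the terms by growth order. For large n, n^a · (log n)^b dominates n^a' · (log n)^b' iff a > a', or (a = a' and b > b'). Ranking the 4 terms shows the dominant one is 4 · n^(5/2) · (log n)^3. Hence f(n) ∈ Θ(n^(5/2) · (log n)^3).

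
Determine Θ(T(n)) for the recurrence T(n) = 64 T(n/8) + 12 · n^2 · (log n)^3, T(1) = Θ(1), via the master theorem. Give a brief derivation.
T(n) = Θ(n^2 · (log n)^4)

Here log_8 64 = 2 and f(n) = 12 · n^2 · (log n)^3 = Θ(n^(log_8 64) · (log n)^3). This is the extended Case 2 of the master theorem (f matches the critical exponent up to log factors), giving T(n) = Θ(n^(log_8 64) · (log n)^(3+1)) = Θ(n^2 · (log n)^4).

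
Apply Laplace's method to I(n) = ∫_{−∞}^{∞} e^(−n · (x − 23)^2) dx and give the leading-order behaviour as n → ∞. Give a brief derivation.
I(n) = sqrt(π/n)

Here φ(x) = (x − 23)^2 has its unique minimum at x* = 23 with φ(x*) = 0 and φ''(x*) = 2. Laplace's method gives
  I(n) ~ e^(−n φ(x*)) · sqrt(2π / (n · φ''(x*))) = sqrt(2π / (2n)) = sqrt(π/n).
This is exact: substituting u = (x − 23)·sqrt(n) gives I(n) = (1/sqrt(n)) ∫_{−∞}^{∞} e^(−u^2) du = sqrt(π/n).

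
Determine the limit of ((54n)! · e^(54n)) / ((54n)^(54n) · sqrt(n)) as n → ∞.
lim = sqrt(2π·54)

Stirling: (54n)! ~ sqrt(2π·54n) · (54n/e)^(54n). Hence
  (54n)! · e^(54n) / (54n)^(54n) ~ sqrt(2π·54n).
Dividing by sqrt(n): sqrt(2π·54n) / sqrt(n) = sqrt(2π·54) · n^((1−1)/2), so the limit is sqrt(2π·54).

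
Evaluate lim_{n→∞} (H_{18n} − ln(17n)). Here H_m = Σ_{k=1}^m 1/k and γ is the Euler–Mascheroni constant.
lim = ln(18/17) + γ

By Euler-Maclaurin, H_m = ln m + γ + O(1/m). So
  H_{18n} − ln(17n) = ln(18n) + γ − ln(17n) + O(1/n)
                       = ln(18/17) + γ + O(1/n).
Hence the limit is ln(18/17) + γ.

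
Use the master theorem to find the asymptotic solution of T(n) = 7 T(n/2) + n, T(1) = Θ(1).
T(n) = Θ(n^(log_2 7))

Master theorem: compare f(n) = n to n^(log_2 7) where log_2 7 ≈ 2.807. Since 1 < log_2 7, we have f(n) = O(n^(log_2 7 − ε)) for some ε > 0 — Case 1. Hence T(n) = Θ(n^(log_2 7)).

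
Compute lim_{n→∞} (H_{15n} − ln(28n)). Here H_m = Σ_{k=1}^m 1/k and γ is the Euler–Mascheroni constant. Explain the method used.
lim = ln(15/28) + γ

By Euler-Maclaurin, H_m = ln m + γ + O(1/m). So
  H_{15n} − ln(28n) = ln(15n) + γ − ln(28n) + O(1/n)
                       = ln(15/28) + γ + O(1/n).
Hence the limit is ln(15/28) + γ.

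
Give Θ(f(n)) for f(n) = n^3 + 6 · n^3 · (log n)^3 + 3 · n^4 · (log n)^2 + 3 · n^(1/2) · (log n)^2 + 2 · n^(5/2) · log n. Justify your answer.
f(n) ∈ Θ(n^4 · (log n)^2)

Compare the terms by growth order. For large n, n^a · (log n)^b dominates n^a' · (log n)^b' iff a > a', or (a = a' and b > b'). Ranking the 5 terms shows the dominant one is 3 · n^4 · (log n)^2. Hence f(n) ∈ Θ(n^4 · (log n)^2).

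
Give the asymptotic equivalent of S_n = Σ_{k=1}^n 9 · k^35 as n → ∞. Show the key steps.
S_n ~ n^36 / 4

By integral comparison (Euler-Maclaurin), Σ_{k=1}^n 9 · k^35 = 9 · ∫_0^n x^35 dx + O(n^35) = 9 · n^36/36 = n^36 / 4 + O(n^35). (Equivalently, Faulhaber's formula gives the same leading term.)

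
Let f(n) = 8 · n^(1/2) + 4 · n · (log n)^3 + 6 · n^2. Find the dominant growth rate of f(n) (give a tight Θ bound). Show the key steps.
f(n) ∈ Θ(n^2)

Compare the terms by growth order. For large n, n^a · (log n)^b dominates n^a' · (log n)^b' iff a > a', or (a = a' and b > b'). Ranking the 3 terms shows the dominant one is 6 · n^2. Hence f(n) ∈ Θ(n^2).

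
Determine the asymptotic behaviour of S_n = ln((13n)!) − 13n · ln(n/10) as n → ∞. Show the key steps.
S_n ~ 13n · (ln 130 − 1) + O(ln n)

Stirling: ln((13n)!) = 13n ln(13n) − 13n + O(ln n).
  S_n = 13n ln(13n) − 13n − 13n ln(n/10) + O(ln n)
      = 13n ln(13n) − 13n ln n + 13n ln 10 − 13n + O(ln n)
      = 13n ln 13 + 13n ln 10 − 13n + O(ln n)
      = 13n (ln 130 − 1) + O(ln n).
Numerically ln(130) − 1 ≈ 3.8675.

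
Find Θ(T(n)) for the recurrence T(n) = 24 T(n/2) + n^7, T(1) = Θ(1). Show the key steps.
T(n) = Θ(n^7)

log_2 24 ≈ 4.585. f(n) = n^7 dominates n^(log_2 24) since 7 > 4.585, and the regularity condition a·f(n/b) = 24·(n/2)^7 = (24/128)·n^7 ≤ c·f(n) holds with c = 24/128 ≈ 0.188 < 1. So this is Case 3: T(n) = Θ(f(n)) = Θ(n^7).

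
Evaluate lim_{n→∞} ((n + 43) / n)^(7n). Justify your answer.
lim = e^301

Rewrite as (1 + 43/n)^(7n). By the standard limit (1 + x/n)^n → e^x, we have (1 + 43/n)^n → e^43, and raising to the 7th power gives e^301.
More precisely, ln[(1 + 43/n)^(7n)] = 7n · ln(1 + 43/n) = 7n · (43/n + O(1/n^2)) = 301 + O(1/n) → 301.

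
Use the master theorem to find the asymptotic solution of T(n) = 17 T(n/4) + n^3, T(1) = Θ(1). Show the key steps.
T(n) = Θ(n^3)

log_4 17 ≈ 2.044. f(n) = n^3 dominates n^(log_4 17) since 3 > 2.044, and the regularity condition a·f(n/b) = 17·(n/4)^3 = (17/64)·n^3 ≤ c·f(n) holds with c = 17/64 ≈ 0.266 < 1. So this is Case 3: T(n) = Θ(f(n)) = Θ(n^3).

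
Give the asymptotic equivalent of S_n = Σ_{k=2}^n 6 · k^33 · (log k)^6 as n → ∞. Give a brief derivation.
S_n ~ 3 · n^34 · (log n)^6 / 17

By integral comparison, S_n = ∫_1^n 6 · x^33 · (log x)^6 dx + O(n^33 · (log n)^6). For the integral, the leading term of ∫_1^n x^33 (log x)^6 dx is n^34/34 · (log n)^6 (by repeated integration by parts; each step lowers the log-exponent and produces a relatively O(1/log n) correction). Hence S_n ~ 3 · n^34 · (log n)^6 / 17.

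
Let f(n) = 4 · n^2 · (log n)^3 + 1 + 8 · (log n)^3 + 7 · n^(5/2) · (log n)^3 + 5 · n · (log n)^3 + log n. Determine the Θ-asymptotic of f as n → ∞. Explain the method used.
f(n) ∈ Θ(n^(5/2) · (log n)^3)

Compare the terms by growth order. For large n, n^a · (log n)^b dominates n^a' · (log n)^b' iff a > a', or (a = a' and b > b'). Ranking the 6 terms shows the dominant one is 7 · n^(5/2) · (log n)^3. Hence f(n) ∈ Θ(n^(5/2) · (log n)^3).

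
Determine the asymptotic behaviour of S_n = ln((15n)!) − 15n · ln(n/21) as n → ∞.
S_n ~ 15n · (ln 315 − 1) + O(ln n)

Stirling: ln((15n)!) = 15n ln(15n) − 15n + O(ln n).
  S_n = 15n ln(15n) − 15n − 15n ln(n/21) + O(ln n)
      = 15n ln(15n) − 15n ln n + 15n ln 21 − 15n + O(ln n)
      = 15n ln 15 + 15n ln 21 − 15n + O(ln n)
      = 15n (ln 315 − 1) + O(ln n).
Numerically ln(315) − 1 ≈ 4.7526.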